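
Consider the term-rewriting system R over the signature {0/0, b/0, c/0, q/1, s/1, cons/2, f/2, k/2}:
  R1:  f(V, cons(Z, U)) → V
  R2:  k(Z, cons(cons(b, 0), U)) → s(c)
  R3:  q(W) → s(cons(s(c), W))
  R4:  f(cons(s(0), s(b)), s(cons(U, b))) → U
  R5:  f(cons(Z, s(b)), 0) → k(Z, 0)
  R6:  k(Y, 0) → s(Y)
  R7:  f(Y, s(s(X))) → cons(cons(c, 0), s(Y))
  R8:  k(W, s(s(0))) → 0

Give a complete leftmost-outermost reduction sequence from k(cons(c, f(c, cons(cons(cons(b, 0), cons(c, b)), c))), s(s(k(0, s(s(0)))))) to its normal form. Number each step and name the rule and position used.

1. k(cons(c, f(c, cons(cons(cons(b, 0), cons(c, b)), c))), s(s(k(0, s(s(0))))))  →  k(cons(c, c), s(s(k(0, s(s(0))))))   [R1 at 1.2]
2. k(cons(c, c), s(s(k(0, s(s(0))))))  →  k(cons(c, c), s(s(0)))   [R8 at 2.1.1]
3. k(cons(c, c), s(s(0)))  →  0   [R8 at ε]

0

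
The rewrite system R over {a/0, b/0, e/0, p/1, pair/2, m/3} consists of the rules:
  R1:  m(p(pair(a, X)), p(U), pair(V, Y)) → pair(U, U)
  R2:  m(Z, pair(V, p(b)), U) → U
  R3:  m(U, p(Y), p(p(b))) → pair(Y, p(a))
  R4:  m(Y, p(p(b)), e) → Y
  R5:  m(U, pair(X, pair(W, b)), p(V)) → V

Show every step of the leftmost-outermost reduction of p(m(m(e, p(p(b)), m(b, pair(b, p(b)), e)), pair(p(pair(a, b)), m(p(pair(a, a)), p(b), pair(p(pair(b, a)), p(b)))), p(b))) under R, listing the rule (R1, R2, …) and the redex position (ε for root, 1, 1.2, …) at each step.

1. p(m(m(e, p(p(b)), m(b, pair(b, p(b)), e)), pair(p(pair(a, b)), m(p(pair(a, a)), p(b), pair(p(pair(b, a)), p(b)))), p(b)))  →  p(m(m(e, p(p(b)), e), pair(p(pair(a, b)), m(p(pair(a, a)), p(b), pair(p(pair(b, a)), p(b)))), p(b)))   [R2 at 1.1.3]
2. p(m(m(e, p(p(b)), e), pair(p(pair(a, b)), m(p(pair(a, a)), p(b), pair(p(pair(b, a)), p(b)))), p(b)))  →  p(m(e, pair(p(pair(a, b)), m(p(pair(a, a)), p(b), pair(p(pair(b, a)), p(b)))), p(b)))   [R4 at 1.1]
3. p(m(e, pair(p(pair(a, b)), m(p(pair(a, a)), p(b), pair(p(pair(b, a)), p(b)))), p(b)))  →  p(m(e, pair(p(pair(a, b)), pair(b, b)), p(b)))   [R1 at 1.2.2]
4. p(m(e, pair(p(pair(a, b)), pair(b, b)), p(b)))  →  p(b)   [R5 at 1]

p(b)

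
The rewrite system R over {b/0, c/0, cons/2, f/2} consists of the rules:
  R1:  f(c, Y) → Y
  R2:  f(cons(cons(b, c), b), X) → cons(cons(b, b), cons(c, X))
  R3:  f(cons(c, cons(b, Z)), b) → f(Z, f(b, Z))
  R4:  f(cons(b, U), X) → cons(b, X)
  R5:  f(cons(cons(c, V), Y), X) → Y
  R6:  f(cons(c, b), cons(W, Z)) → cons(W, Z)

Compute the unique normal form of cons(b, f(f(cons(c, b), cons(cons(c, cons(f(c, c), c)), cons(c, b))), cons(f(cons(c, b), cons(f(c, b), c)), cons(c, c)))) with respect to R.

cons(b, cons(c, b))

1. cons(b, f(f(cons(c, b), cons(cons(c, cons(f(c, c), c)), cons(c, b))), cons(f(cons(c, b), cons(f(c, b), c)), cons(c, c))))  →  cons(b, f(cons(cons(c, cons(f(c, c), c)), cons(c, b)), cons(f(cons(c, b), cons(f(c, b), c)), cons(c, c))))   [R6 at 2.1]
2. cons(b, f(cons(cons(c, cons(f(c, c), c)), cons(c, b)), cons(f(cons(c, b), cons(f(c, b), c)), cons(c, c))))  →  cons(b, cons(c, b))   [R5 at 2]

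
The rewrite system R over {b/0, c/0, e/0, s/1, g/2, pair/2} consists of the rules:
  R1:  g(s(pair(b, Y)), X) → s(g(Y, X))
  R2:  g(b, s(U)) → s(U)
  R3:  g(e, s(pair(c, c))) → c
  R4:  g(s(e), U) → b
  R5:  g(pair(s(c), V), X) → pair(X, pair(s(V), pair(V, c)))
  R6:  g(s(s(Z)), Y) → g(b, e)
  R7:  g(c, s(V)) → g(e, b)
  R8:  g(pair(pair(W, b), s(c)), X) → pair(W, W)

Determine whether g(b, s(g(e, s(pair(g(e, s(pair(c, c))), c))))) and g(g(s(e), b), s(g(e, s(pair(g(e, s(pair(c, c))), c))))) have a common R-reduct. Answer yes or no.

Reduce t₁ = g(b, s(g(e, s(pair(g(e, s(pair(c, c))), c))))):
1. g(b, s(g(e, s(pair(g(e, s(pair(c, c))), c)))))  →  s(g(e, s(pair(g(e, s(pair(c, c))), c))))   [R2 at ε]
2. s(g(e, s(pair(g(e, s(pair(c, c))), c))))  →  s(g(e, s(pair(c, c))))   [R3 at 1.2.1.1]
3. s(g(e, s(pair(c, c))))  →  s(c)   [R3 at 1]

Reduce t₂ = g(g(s(e), b), s(g(e, s(pair(g(e, s(pair(c, c))), c))))):
1. g(g(s(e), b), s(g(e, s(pair(g(e, s(pair(c, c))), c)))))  →  g(b, s(g(e, s(pair(g(e, s(pair(c, c))), c)))))   [R4 at 1]
2. g(b, s(g(e, s(pair(g(e, s(pair(c, c))), c)))))  →  s(g(e, s(pair(g(e, s(pair(c, c))), c))))   [R2 at ε]
3. s(g(e, s(pair(g(e, s(pair(c, c))), c))))  →  s(g(e, s(pair(c, c))))   [R3 at 1.2.1.1]
4. s(g(e, s(pair(c, c))))  →  s(c)   [R3 at 1]

yes — NF(t₁) = s(c), NF(t₂) = s(c)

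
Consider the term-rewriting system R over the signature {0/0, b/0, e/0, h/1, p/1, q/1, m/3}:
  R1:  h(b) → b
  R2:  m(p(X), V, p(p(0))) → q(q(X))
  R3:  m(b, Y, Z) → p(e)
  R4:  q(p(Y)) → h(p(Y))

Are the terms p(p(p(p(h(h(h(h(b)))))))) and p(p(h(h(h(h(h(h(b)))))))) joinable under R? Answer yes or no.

Reduce t₁ = p(p(p(p(h(h(h(h(b)))))))):
1. p(p(p(p(h(h(h(h(b))))))))  →  p(p(p(p(h(h(h(b)))))))   [R1 at 1.1.1.1.1.1.1]
2. p(p(p(p(h(h(h(b)))))))  →  p(p(p(p(h(h(b))))))   [R1 at 1.1.1.1.1.1]
3. p(p(p(p(h(h(b))))))  →  p(p(p(p(h(b)))))   [R1 at 1.1.1.1.1]
4. p(p(p(p(h(b)))))  →  p(p(p(p(b))))   [R1 at 1.1.1.1]

Reduce t₂ = p(p(h(h(h(h(h(h(b)))))))):
1. p(p(h(h(h(h(h(h(b))))))))  →  p(p(h(h(h(h(h(b)))))))   [R1 at 1.1.1.1.1.1.1]
2. p(p(h(h(h(h(h(b)))))))  →  p(p(h(h(h(h(b))))))   [R1 at 1.1.1.1.1.1]
3. p(p(h(h(h(h(b))))))  →  p(p(h(h(h(b)))))   [R1 at 1.1.1.1.1]
4. p(p(h(h(h(b)))))  →  p(p(h(h(b))))   [R1 at 1.1.1.1]
5. p(p(h(h(b))))  →  p(p(h(b)))   [R1 at 1.1.1]
6. p(p(h(b)))  →  p(p(b))   [R1 at 1.1]

no — NF(t₁) = p(p(p(p(b)))), NF(t₂) = p(p(b))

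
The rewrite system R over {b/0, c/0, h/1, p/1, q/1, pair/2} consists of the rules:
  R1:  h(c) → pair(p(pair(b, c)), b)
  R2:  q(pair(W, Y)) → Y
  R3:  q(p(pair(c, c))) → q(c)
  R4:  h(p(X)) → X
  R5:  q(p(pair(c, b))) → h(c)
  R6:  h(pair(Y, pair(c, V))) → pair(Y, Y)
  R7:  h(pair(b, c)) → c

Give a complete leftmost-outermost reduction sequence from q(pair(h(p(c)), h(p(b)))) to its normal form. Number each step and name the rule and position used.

b

1. q(pair(h(p(c)), h(p(b))))  →  h(p(b))   [R2 at ε]
2. h(p(b))  →  b   [R4 at ε]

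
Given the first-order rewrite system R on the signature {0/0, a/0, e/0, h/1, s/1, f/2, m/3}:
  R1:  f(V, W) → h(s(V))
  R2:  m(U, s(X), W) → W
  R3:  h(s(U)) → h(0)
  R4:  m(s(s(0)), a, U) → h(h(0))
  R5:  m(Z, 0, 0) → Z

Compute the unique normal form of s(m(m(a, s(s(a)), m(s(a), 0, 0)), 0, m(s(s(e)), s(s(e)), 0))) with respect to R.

1. s(m(m(a, s(s(a)), m(s(a), 0, 0)), 0, m(s(s(e)), s(s(e)), 0)))  →  s(m(m(s(a), 0, 0), 0, m(s(s(e)), s(s(e)), 0)))   [R2 at 1.1]
2. s(m(m(s(a), 0, 0), 0, m(s(s(e)), s(s(e)), 0)))  →  s(m(s(a), 0, m(s(s(e)), s(s(e)), 0)))   [R5 at 1.1]
3. s(m(s(a), 0, m(s(s(e)), s(s(e)), 0)))  →  s(m(s(a), 0, 0))   [R2 at 1.3]
4. s(m(s(a), 0, 0))  →  s(s(a))   [R5 at 1]

s(s(a))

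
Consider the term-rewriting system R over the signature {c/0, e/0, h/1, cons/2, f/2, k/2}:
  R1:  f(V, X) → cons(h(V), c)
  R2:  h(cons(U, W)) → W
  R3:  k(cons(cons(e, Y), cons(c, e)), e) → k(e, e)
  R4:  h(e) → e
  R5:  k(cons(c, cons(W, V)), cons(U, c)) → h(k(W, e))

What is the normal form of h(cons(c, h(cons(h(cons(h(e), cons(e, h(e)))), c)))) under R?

c

1. h(cons(c, h(cons(h(cons(h(e), cons(e, h(e)))), c))))  →  h(cons(h(cons(h(e), cons(e, h(e)))), c))   [R2 at ε]
2. h(cons(h(cons(h(e), cons(e, h(e)))), c))  →  c   [R2 at ε]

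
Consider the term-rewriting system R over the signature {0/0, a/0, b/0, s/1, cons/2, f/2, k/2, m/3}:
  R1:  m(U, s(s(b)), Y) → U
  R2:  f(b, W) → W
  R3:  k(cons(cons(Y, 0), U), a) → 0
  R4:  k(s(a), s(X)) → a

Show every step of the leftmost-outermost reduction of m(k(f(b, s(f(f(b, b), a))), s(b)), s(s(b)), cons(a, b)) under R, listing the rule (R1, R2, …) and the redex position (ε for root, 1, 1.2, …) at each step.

a

1. m(k(f(b, s(f(f(b, b), a))), s(b)), s(s(b)), cons(a, b))  →  k(f(b, s(f(f(b, b), a))), s(b))   [R1 at ε]
2. k(f(b, s(f(f(b, b), a))), s(b))  →  k(s(f(f(b, b), a)), s(b))   [R2 at 1]
3. k(s(f(f(b, b), a)), s(b))  →  k(s(f(b, a)), s(b))   [R2 at 1.1.1]
4. k(s(f(b, a)), s(b))  →  k(s(a), s(b))   [R2 at 1.1]
5. k(s(a), s(b))  →  a   [R4 at ε]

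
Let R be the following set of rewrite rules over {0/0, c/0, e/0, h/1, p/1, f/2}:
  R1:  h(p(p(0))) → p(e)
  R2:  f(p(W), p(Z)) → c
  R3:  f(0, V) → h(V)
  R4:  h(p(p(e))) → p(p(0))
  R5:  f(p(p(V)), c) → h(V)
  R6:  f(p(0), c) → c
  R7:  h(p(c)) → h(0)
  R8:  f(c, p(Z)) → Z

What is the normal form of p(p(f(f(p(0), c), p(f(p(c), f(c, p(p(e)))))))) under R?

p(p(c))

1. p(p(f(f(p(0), c), p(f(p(c), f(c, p(p(e))))))))  →  p(p(f(c, p(f(p(c), f(c, p(p(e))))))))   [R6 at 1.1.1]
2. p(p(f(c, p(f(p(c), f(c, p(p(e))))))))  →  p(p(f(p(c), f(c, p(p(e))))))   [R8 at 1.1]
3. p(p(f(p(c), f(c, p(p(e))))))  →  p(p(f(p(c), p(e))))   [R8 at 1.1.2]
4. p(p(f(p(c), p(e))))  →  p(p(c))   [R2 at 1.1]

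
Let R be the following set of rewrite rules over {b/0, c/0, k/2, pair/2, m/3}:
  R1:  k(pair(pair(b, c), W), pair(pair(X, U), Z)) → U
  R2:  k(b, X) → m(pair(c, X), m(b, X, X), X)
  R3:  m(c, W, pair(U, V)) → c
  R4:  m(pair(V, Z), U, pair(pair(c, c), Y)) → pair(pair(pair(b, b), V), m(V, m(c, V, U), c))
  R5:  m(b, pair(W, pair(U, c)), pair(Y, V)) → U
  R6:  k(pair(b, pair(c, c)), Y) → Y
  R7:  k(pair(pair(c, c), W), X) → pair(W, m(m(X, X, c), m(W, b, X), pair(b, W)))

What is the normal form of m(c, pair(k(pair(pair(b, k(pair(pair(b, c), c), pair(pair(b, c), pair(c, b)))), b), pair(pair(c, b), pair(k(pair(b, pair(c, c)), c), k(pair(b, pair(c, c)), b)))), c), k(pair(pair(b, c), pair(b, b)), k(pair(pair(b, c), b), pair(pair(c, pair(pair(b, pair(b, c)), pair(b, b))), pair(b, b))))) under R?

1. m(c, pair(k(pair(pair(b, k(pair(pair(b, c), c), pair(pair(b, c), pair(c, b)))), b), pair(pair(c, b), pair(k(pair(b, pair(c, c)), c), k(pair(b, pair(c, c)), b)))), c), k(pair(pair(b, c), pair(b, b)), k(pair(pair(b, c), b), pair(pair(c, pair(pair(b, pair(b, c)), pair(b, b))), pair(b, b)))))  →  m(c, pair(k(pair(pair(b, c), b), pair(pair(c, b), pair(k(pair(b, pair(c, c)), c), k(pair(b, pair(c, c)), b)))), c), k(pair(pair(b, c), pair(b, b)), k(pair(pair(b, c), b), pair(pair(c, pair(pair(b, pair(b, c)), pair(b, b))), pair(b, b)))))   [R1 at 2.1.1.1.2]
2. m(c, pair(k(pair(pair(b, c), b), pair(pair(c, b), pair(k(pair(b, pair(c, c)), c), k(pair(b, pair(c, c)), b)))), c), k(pair(pair(b, c), pair(b, b)), k(pair(pair(b, c), b), pair(pair(c, pair(pair(b, pair(b, c)), pair(b, b))), pair(b, b)))))  →  m(c, pair(b, c), k(pair(pair(b, c), pair(b, b)), k(pair(pair(b, c), b), pair(pair(c, pair(pair(b, pair(b, c)), pair(b, b))), pair(b, b)))))   [R1 at 2.1]
3. m(c, pair(b, c), k(pair(pair(b, c), pair(b, b)), k(pair(pair(b, c), b), pair(pair(c, pair(pair(b, pair(b, c)), pair(b, b))), pair(b, b)))))  →  m(c, pair(b, c), k(pair(pair(b, c), pair(b, b)), pair(pair(b, pair(b, c)), pair(b, b))))   [R1 at 3.2]
4. m(c, pair(b, c), k(pair(pair(b, c), pair(b, b)), pair(pair(b, pair(b, c)), pair(b, b))))  →  m(c, pair(b, c), pair(b, c))   [R1 at 3]
5. m(c, pair(b, c), pair(b, c))  →  c   [R3 at ε]

c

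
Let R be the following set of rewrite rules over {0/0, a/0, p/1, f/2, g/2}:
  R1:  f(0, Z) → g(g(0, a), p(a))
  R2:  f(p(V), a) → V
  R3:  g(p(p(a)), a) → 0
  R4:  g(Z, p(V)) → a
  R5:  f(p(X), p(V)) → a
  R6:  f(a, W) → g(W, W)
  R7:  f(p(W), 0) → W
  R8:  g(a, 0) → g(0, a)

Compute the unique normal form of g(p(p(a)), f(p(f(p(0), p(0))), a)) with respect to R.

0

1. g(p(p(a)), f(p(f(p(0), p(0))), a))  →  g(p(p(a)), f(p(0), p(0)))   [R2 at 2]
2. g(p(p(a)), f(p(0), p(0)))  →  g(p(p(a)), a)   [R5 at 2]
3. g(p(p(a)), a)  →  0   [R3 at ε]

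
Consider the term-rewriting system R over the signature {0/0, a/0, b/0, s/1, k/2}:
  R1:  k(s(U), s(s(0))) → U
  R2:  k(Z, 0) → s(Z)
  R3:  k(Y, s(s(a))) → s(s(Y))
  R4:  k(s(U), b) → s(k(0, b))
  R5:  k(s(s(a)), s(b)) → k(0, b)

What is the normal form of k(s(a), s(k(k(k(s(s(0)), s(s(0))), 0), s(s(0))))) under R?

a

1. k(s(a), s(k(k(k(s(s(0)), s(s(0))), 0), s(s(0)))))  →  k(s(a), s(k(s(k(s(s(0)), s(s(0)))), s(s(0)))))   [R2 at 2.1.1]
2. k(s(a), s(k(s(k(s(s(0)), s(s(0)))), s(s(0)))))  →  k(s(a), s(k(s(s(0)), s(s(0)))))   [R1 at 2.1]
3. k(s(a), s(k(s(s(0)), s(s(0)))))  →  k(s(a), s(s(0)))   [R1 at 2.1]
4. k(s(a), s(s(0)))  →  a   [R1 at ε]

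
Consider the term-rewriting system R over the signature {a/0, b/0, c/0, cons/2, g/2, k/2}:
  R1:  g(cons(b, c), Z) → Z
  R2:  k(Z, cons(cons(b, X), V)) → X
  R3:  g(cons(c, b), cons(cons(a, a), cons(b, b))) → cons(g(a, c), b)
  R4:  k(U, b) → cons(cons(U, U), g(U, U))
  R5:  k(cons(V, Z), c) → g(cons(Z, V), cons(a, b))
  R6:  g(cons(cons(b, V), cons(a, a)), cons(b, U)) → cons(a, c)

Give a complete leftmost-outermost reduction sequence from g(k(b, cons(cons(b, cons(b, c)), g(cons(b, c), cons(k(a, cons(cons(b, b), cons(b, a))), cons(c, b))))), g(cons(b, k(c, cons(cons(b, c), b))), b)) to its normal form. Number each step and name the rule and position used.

b

1. g(k(b, cons(cons(b, cons(b, c)), g(cons(b, c), cons(k(a, cons(cons(b, b), cons(b, a))), cons(c, b))))), g(cons(b, k(c, cons(cons(b, c), b))), b))  →  g(cons(b, c), g(cons(b, k(c, cons(cons(b, c), b))), b))   [R2 at 1]
2. g(cons(b, c), g(cons(b, k(c, cons(cons(b, c), b))), b))  →  g(cons(b, k(c, cons(cons(b, c), b))), b)   [R1 at ε]
3. g(cons(b, k(c, cons(cons(b, c), b))), b)  →  g(cons(b, c), b)   [R2 at 1.2]
4. g(cons(b, c), b)  →  b   [R1 at ε]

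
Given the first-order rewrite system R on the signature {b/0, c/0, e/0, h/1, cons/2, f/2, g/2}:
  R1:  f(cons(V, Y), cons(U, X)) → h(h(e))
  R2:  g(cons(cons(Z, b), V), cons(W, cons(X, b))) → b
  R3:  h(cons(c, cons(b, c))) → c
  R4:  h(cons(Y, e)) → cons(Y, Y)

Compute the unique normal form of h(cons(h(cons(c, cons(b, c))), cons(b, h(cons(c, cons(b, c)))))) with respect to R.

1. h(cons(h(cons(c, cons(b, c))), cons(b, h(cons(c, cons(b, c))))))  →  h(cons(c, cons(b, h(cons(c, cons(b, c))))))   [R3 at 1.1]
2. h(cons(c, cons(b, h(cons(c, cons(b, c))))))  →  h(cons(c, cons(b, c)))   [R3 at 1.2.2]
3. h(cons(c, cons(b, c)))  →  c   [R3 at ε]

c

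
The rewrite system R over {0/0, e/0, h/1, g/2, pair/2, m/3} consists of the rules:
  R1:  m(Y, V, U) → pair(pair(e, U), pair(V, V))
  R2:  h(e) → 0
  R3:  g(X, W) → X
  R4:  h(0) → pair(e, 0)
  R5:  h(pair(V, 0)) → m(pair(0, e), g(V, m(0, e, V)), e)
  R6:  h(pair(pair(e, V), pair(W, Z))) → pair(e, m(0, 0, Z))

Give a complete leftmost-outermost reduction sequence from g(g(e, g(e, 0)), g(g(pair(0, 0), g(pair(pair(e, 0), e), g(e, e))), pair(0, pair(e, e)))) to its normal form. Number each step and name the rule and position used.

1. g(g(e, g(e, 0)), g(g(pair(0, 0), g(pair(pair(e, 0), e), g(e, e))), pair(0, pair(e, e))))  →  g(e, g(e, 0))   [R3 at ε]
2. g(e, g(e, 0))  →  e   [R3 at ε]

e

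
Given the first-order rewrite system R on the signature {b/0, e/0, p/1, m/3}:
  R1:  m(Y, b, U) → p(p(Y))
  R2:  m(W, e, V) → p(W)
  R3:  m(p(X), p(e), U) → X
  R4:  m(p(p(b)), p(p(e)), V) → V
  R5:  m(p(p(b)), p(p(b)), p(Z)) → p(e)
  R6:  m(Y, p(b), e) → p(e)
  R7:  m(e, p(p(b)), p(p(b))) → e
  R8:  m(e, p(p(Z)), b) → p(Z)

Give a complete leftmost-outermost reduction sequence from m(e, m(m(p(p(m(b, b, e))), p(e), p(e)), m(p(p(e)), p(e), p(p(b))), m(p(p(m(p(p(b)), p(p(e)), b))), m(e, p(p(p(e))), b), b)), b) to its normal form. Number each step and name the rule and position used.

1. m(e, m(m(p(p(m(b, b, e))), p(e), p(e)), m(p(p(e)), p(e), p(p(b))), m(p(p(m(p(p(b)), p(p(e)), b))), m(e, p(p(p(e))), b), b)), b)  →  m(e, m(p(m(b, b, e)), m(p(p(e)), p(e), p(p(b))), m(p(p(m(p(p(b)), p(p(e)), b))), m(e, p(p(p(e))), b), b)), b)   [R3 at 2.1]
2. m(e, m(p(m(b, b, e)), m(p(p(e)), p(e), p(p(b))), m(p(p(m(p(p(b)), p(p(e)), b))), m(e, p(p(p(e))), b), b)), b)  →  m(e, m(p(p(p(b))), m(p(p(e)), p(e), p(p(b))), m(p(p(m(p(p(b)), p(p(e)), b))), m(e, p(p(p(e))), b), b)), b)   [R1 at 2.1.1]
3. m(e, m(p(p(p(b))), m(p(p(e)), p(e), p(p(b))), m(p(p(m(p(p(b)), p(p(e)), b))), m(e, p(p(p(e))), b), b)), b)  →  m(e, m(p(p(p(b))), p(e), m(p(p(m(p(p(b)), p(p(e)), b))), m(e, p(p(p(e))), b), b)), b)   [R3 at 2.2]
4. m(e, m(p(p(p(b))), p(e), m(p(p(m(p(p(b)), p(p(e)), b))), m(e, p(p(p(e))), b), b)), b)  →  m(e, p(p(b)), b)   [R3 at 2]
5. m(e, p(p(b)), b)  →  p(b)   [R8 at ε]

p(b)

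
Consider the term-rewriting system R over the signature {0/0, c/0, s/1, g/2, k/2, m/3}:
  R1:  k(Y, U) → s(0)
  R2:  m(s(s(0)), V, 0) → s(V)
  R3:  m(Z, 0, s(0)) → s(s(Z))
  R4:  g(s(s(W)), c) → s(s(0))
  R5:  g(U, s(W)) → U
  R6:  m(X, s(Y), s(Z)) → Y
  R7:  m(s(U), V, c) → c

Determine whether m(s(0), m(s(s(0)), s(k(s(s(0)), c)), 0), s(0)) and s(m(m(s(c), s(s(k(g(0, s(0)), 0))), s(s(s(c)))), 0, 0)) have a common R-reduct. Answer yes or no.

yes — NF(t₁) = s(s(0)), NF(t₂) = s(s(0))

Reduce t₁ = m(s(0), m(s(s(0)), s(k(s(s(0)), c)), 0), s(0)):
1. m(s(0), m(s(s(0)), s(k(s(s(0)), c)), 0), s(0))  →  m(s(0), s(s(k(s(s(0)), c))), s(0))   [R2 at 2]
2. m(s(0), s(s(k(s(s(0)), c))), s(0))  →  s(k(s(s(0)), c))   [R6 at ε]
3. s(k(s(s(0)), c))  →  s(s(0))   [R1 at 1]

Reduce t₂ = s(m(m(s(c), s(s(k(g(0, s(0)), 0))), s(s(s(c)))), 0, 0)):
1. s(m(m(s(c), s(s(k(g(0, s(0)), 0))), s(s(s(c)))), 0, 0))  →  s(m(s(k(g(0, s(0)), 0)), 0, 0))   [R6 at 1.1]
2. s(m(s(k(g(0, s(0)), 0)), 0, 0))  →  s(m(s(s(0)), 0, 0))   [R1 at 1.1.1]
3. s(m(s(s(0)), 0, 0))  →  s(s(0))   [R2 at 1]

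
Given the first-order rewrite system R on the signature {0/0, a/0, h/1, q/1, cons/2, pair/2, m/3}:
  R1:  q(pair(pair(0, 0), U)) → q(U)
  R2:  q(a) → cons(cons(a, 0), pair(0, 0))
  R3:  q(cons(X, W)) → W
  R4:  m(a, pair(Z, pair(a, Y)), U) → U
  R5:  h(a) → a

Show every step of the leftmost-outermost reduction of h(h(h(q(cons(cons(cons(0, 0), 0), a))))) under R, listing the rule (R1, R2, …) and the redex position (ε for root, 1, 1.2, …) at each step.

1. h(h(h(q(cons(cons(cons(0, 0), 0), a)))))  →  h(h(h(a)))   [R3 at 1.1.1]
2. h(h(h(a)))  →  h(h(a))   [R5 at 1.1]
3. h(h(a))  →  h(a)   [R5 at 1]
4. h(a)  →  a   [R5 at ε]

a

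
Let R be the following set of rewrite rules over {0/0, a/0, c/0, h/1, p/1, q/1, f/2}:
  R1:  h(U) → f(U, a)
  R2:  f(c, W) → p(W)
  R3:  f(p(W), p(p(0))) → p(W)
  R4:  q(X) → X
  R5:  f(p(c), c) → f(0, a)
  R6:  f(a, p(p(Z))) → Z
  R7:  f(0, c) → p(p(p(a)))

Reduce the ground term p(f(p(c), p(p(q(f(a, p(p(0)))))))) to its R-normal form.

p(p(c))

1. p(f(p(c), p(p(q(f(a, p(p(0))))))))  →  p(f(p(c), p(p(f(a, p(p(0)))))))   [R4 at 1.2.1.1]
2. p(f(p(c), p(p(f(a, p(p(0)))))))  →  p(f(p(c), p(p(0))))   [R6 at 1.2.1.1]
3. p(f(p(c), p(p(0))))  →  p(p(c))   [R3 at 1]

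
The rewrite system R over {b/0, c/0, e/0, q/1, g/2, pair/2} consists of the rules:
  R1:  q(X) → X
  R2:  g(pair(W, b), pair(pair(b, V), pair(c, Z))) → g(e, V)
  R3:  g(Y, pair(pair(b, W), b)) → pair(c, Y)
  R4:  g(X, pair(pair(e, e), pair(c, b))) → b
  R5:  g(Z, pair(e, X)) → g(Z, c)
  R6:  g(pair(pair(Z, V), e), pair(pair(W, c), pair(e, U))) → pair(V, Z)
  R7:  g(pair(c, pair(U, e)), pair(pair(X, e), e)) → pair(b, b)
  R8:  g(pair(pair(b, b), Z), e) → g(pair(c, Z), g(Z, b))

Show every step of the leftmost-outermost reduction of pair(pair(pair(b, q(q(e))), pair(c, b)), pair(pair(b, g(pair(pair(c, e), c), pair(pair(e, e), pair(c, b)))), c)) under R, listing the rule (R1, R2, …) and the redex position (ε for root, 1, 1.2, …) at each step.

pair(pair(pair(b, e), pair(c, b)), pair(pair(b, b), c))

1. pair(pair(pair(b, q(q(e))), pair(c, b)), pair(pair(b, g(pair(pair(c, e), c), pair(pair(e, e), pair(c, b)))), c))  →  pair(pair(pair(b, q(e)), pair(c, b)), pair(pair(b, g(pair(pair(c, e), c), pair(pair(e, e), pair(c, b)))), c))   [R1 at 1.1.2]
2. pair(pair(pair(b, q(e)), pair(c, b)), pair(pair(b, g(pair(pair(c, e), c), pair(pair(e, e), pair(c, b)))), c))  →  pair(pair(pair(b, e), pair(c, b)), pair(pair(b, g(pair(pair(c, e), c), pair(pair(e, e), pair(c, b)))), c))   [R1 at 1.1.2]
3. pair(pair(pair(b, e), pair(c, b)), pair(pair(b, g(pair(pair(c, e), c), pair(pair(e, e), pair(c, b)))), c))  →  pair(pair(pair(b, e), pair(c, b)), pair(pair(b, b), c))   [R4 at 2.1.2]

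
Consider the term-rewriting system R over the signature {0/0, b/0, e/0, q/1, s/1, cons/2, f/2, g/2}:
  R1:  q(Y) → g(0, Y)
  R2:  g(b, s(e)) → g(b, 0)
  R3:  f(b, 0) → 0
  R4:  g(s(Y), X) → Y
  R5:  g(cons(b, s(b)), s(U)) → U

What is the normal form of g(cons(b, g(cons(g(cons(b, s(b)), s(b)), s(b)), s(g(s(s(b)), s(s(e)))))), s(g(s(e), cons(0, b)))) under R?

1. g(cons(b, g(cons(g(cons(b, s(b)), s(b)), s(b)), s(g(s(s(b)), s(s(e)))))), s(g(s(e), cons(0, b))))  →  g(cons(b, g(cons(b, s(b)), s(g(s(s(b)), s(s(e)))))), s(g(s(e), cons(0, b))))   [R5 at 1.2.1.1]
2. g(cons(b, g(cons(b, s(b)), s(g(s(s(b)), s(s(e)))))), s(g(s(e), cons(0, b))))  →  g(cons(b, g(s(s(b)), s(s(e)))), s(g(s(e), cons(0, b))))   [R5 at 1.2]
3. g(cons(b, g(s(s(b)), s(s(e)))), s(g(s(e), cons(0, b))))  →  g(cons(b, s(b)), s(g(s(e), cons(0, b))))   [R4 at 1.2]
4. g(cons(b, s(b)), s(g(s(e), cons(0, b))))  →  g(s(e), cons(0, b))   [R5 at ε]
5. g(s(e), cons(0, b))  →  e   [R4 at ε]

e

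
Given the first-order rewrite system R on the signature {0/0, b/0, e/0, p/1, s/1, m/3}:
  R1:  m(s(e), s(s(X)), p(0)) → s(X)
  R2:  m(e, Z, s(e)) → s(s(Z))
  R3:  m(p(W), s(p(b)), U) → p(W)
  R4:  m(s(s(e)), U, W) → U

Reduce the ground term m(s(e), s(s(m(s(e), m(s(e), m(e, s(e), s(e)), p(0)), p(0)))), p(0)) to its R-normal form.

1. m(s(e), s(s(m(s(e), m(s(e), m(e, s(e), s(e)), p(0)), p(0)))), p(0))  →  s(m(s(e), m(s(e), m(e, s(e), s(e)), p(0)), p(0)))   [R1 at ε]
2. s(m(s(e), m(s(e), m(e, s(e), s(e)), p(0)), p(0)))  →  s(m(s(e), m(s(e), s(s(s(e))), p(0)), p(0)))   [R2 at 1.2.2]
3. s(m(s(e), m(s(e), s(s(s(e))), p(0)), p(0)))  →  s(m(s(e), s(s(e)), p(0)))   [R1 at 1.2]
4. s(m(s(e), s(s(e)), p(0)))  →  s(s(e))   [R1 at 1]

s(s(e))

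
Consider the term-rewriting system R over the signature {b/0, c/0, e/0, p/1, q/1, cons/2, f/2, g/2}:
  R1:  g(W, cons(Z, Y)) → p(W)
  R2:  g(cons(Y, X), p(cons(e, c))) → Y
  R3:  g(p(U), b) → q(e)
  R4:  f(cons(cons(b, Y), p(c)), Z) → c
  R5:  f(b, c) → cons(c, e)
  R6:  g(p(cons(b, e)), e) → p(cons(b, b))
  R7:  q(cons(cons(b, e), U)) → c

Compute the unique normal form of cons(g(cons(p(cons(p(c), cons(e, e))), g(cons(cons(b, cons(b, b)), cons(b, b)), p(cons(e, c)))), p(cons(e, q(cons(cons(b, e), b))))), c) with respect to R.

1. cons(g(cons(p(cons(p(c), cons(e, e))), g(cons(cons(b, cons(b, b)), cons(b, b)), p(cons(e, c)))), p(cons(e, q(cons(cons(b, e), b))))), c)  →  cons(g(cons(p(cons(p(c), cons(e, e))), cons(b, cons(b, b))), p(cons(e, q(cons(cons(b, e), b))))), c)   [R2 at 1.1.2]
2. cons(g(cons(p(cons(p(c), cons(e, e))), cons(b, cons(b, b))), p(cons(e, q(cons(cons(b, e), b))))), c)  →  cons(g(cons(p(cons(p(c), cons(e, e))), cons(b, cons(b, b))), p(cons(e, c))), c)   [R7 at 1.2.1.2]
3. cons(g(cons(p(cons(p(c), cons(e, e))), cons(b, cons(b, b))), p(cons(e, c))), c)  →  cons(p(cons(p(c), cons(e, e))), c)   [R2 at 1]

cons(p(cons(p(c), cons(e, e))), c)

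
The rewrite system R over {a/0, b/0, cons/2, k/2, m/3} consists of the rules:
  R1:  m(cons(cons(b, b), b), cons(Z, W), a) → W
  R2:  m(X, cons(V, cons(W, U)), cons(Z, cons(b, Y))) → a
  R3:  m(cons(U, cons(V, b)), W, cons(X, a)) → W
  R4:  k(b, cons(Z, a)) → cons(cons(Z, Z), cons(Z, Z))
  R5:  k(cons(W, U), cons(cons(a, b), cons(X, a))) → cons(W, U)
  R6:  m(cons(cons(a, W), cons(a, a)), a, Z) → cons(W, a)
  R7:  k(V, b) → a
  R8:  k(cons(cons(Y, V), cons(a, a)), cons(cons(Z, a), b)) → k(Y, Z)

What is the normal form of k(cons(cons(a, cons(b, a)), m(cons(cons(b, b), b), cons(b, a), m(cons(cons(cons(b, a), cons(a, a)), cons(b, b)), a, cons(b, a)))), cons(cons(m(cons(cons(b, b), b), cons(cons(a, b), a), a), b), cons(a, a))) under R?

1. k(cons(cons(a, cons(b, a)), m(cons(cons(b, b), b), cons(b, a), m(cons(cons(cons(b, a), cons(a, a)), cons(b, b)), a, cons(b, a)))), cons(cons(m(cons(cons(b, b), b), cons(cons(a, b), a), a), b), cons(a, a)))  →  k(cons(cons(a, cons(b, a)), m(cons(cons(b, b), b), cons(b, a), a)), cons(cons(m(cons(cons(b, b), b), cons(cons(a, b), a), a), b), cons(a, a)))   [R3 at 1.2.3]
2. k(cons(cons(a, cons(b, a)), m(cons(cons(b, b), b), cons(b, a), a)), cons(cons(m(cons(cons(b, b), b), cons(cons(a, b), a), a), b), cons(a, a)))  →  k(cons(cons(a, cons(b, a)), a), cons(cons(m(cons(cons(b, b), b), cons(cons(a, b), a), a), b), cons(a, a)))   [R1 at 1.2]
3. k(cons(cons(a, cons(b, a)), a), cons(cons(m(cons(cons(b, b), b), cons(cons(a, b), a), a), b), cons(a, a)))  →  k(cons(cons(a, cons(b, a)), a), cons(cons(a, b), cons(a, a)))   [R1 at 2.1.1]
4. k(cons(cons(a, cons(b, a)), a), cons(cons(a, b), cons(a, a)))  →  cons(cons(a, cons(b, a)), a)   [R5 at ε]

cons(cons(a, cons(b, a)), a)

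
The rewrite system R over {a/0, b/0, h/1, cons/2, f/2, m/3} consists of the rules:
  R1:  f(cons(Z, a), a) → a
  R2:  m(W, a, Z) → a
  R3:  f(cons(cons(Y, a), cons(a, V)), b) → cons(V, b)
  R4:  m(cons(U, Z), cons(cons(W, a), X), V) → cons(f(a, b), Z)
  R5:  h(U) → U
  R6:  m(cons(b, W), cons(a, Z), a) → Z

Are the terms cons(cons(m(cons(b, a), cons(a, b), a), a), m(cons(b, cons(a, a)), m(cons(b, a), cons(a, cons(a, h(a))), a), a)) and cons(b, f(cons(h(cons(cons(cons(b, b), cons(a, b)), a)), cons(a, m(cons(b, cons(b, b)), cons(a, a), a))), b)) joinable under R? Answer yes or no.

no — NF(t₁) = cons(cons(b, a), a), NF(t₂) = cons(b, cons(a, b))

Reduce t₁ = cons(cons(m(cons(b, a), cons(a, b), a), a), m(cons(b, cons(a, a)), m(cons(b, a), cons(a, cons(a, h(a))), a), a)):
1. cons(cons(m(cons(b, a), cons(a, b), a), a), m(cons(b, cons(a, a)), m(cons(b, a), cons(a, cons(a, h(a))), a), a))  →  cons(cons(b, a), m(cons(b, cons(a, a)), m(cons(b, a), cons(a, cons(a, h(a))), a), a))   [R6 at 1.1]
2. cons(cons(b, a), m(cons(b, cons(a, a)), m(cons(b, a), cons(a, cons(a, h(a))), a), a))  →  cons(cons(b, a), m(cons(b, cons(a, a)), cons(a, h(a)), a))   [R6 at 2.2]
3. cons(cons(b, a), m(cons(b, cons(a, a)), cons(a, h(a)), a))  →  cons(cons(b, a), h(a))   [R6 at 2]
4. cons(cons(b, a), h(a))  →  cons(cons(b, a), a)   [R5 at 2]

Reduce t₂ = cons(b, f(cons(h(cons(cons(cons(b, b), cons(a, b)), a)), cons(a, m(cons(b, cons(b, b)), cons(a, a), a))), b)):
1. cons(b, f(cons(h(cons(cons(cons(b, b), cons(a, b)), a)), cons(a, m(cons(b, cons(b, b)), cons(a, a), a))), b))  →  cons(b, f(cons(cons(cons(cons(b, b), cons(a, b)), a), cons(a, m(cons(b, cons(b, b)), cons(a, a), a))), b))   [R5 at 2.1.1]
2. cons(b, f(cons(cons(cons(cons(b, b), cons(a, b)), a), cons(a, m(cons(b, cons(b, b)), cons(a, a), a))), b))  →  cons(b, cons(m(cons(b, cons(b, b)), cons(a, a), a), b))   [R3 at 2]
3. cons(b, cons(m(cons(b, cons(b, b)), cons(a, a), a), b))  →  cons(b, cons(a, b))   [R6 at 2.1]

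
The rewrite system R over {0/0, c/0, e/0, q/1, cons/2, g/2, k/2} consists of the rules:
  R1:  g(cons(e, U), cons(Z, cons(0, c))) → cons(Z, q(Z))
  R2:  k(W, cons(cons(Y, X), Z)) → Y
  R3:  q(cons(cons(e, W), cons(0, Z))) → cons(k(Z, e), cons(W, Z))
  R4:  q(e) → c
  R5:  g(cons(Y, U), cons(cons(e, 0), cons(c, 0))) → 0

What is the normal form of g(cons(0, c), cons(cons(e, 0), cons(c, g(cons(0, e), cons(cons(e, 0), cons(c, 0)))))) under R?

1. g(cons(0, c), cons(cons(e, 0), cons(c, g(cons(0, e), cons(cons(e, 0), cons(c, 0))))))  →  g(cons(0, c), cons(cons(e, 0), cons(c, 0)))   [R5 at 2.2.2]
2. g(cons(0, c), cons(cons(e, 0), cons(c, 0)))  →  0   [R5 at ε]

0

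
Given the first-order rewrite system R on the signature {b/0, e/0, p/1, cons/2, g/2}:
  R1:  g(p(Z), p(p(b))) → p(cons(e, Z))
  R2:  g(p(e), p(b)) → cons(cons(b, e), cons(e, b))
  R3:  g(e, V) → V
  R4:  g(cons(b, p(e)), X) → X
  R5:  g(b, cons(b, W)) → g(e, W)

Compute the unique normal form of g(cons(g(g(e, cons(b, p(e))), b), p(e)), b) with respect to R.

b

1. g(cons(g(g(e, cons(b, p(e))), b), p(e)), b)  →  g(cons(g(cons(b, p(e)), b), p(e)), b)   [R3 at 1.1.1]
2. g(cons(g(cons(b, p(e)), b), p(e)), b)  →  g(cons(b, p(e)), b)   [R4 at 1.1]
3. g(cons(b, p(e)), b)  →  b   [R4 at ε]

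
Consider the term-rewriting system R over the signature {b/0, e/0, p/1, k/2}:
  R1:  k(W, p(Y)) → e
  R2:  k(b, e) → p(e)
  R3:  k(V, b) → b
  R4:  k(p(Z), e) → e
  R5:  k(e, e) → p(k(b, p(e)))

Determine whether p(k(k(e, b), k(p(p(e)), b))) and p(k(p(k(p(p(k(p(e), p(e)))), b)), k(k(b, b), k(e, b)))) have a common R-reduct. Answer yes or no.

yes — NF(t₁) = p(b), NF(t₂) = p(b)

Reduce t₁ = p(k(k(e, b), k(p(p(e)), b))):
1. p(k(k(e, b), k(p(p(e)), b)))  →  p(k(b, k(p(p(e)), b)))   [R3 at 1.1]
2. p(k(b, k(p(p(e)), b)))  →  p(k(b, b))   [R3 at 1.2]
3. p(k(b, b))  →  p(b)   [R3 at 1]

Reduce t₂ = p(k(p(k(p(p(k(p(e), p(e)))), b)), k(k(b, b), k(e, b)))):
1. p(k(p(k(p(p(k(p(e), p(e)))), b)), k(k(b, b), k(e, b))))  →  p(k(p(b), k(k(b, b), k(e, b))))   [R3 at 1.1.1]
2. p(k(p(b), k(k(b, b), k(e, b))))  →  p(k(p(b), k(b, k(e, b))))   [R3 at 1.2.1]
3. p(k(p(b), k(b, k(e, b))))  →  p(k(p(b), k(b, b)))   [R3 at 1.2.2]
4. p(k(p(b), k(b, b)))  →  p(k(p(b), b))   [R3 at 1.2]
5. p(k(p(b), b))  →  p(b)   [R3 at 1]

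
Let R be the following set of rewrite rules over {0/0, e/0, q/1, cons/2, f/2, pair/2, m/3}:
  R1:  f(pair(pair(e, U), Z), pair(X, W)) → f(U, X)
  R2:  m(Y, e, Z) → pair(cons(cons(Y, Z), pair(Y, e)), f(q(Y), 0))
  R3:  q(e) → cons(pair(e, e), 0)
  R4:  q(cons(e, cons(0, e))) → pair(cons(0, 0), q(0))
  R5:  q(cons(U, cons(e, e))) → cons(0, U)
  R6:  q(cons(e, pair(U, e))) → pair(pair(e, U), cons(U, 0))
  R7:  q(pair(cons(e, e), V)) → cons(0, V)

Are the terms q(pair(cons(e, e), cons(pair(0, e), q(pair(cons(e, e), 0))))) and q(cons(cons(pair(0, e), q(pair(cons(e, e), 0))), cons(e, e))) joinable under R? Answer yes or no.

Reduce t₁ = q(pair(cons(e, e), cons(pair(0, e), q(pair(cons(e, e), 0))))):
1. q(pair(cons(e, e), cons(pair(0, e), q(pair(cons(e, e), 0)))))  →  cons(0, cons(pair(0, e), q(pair(cons(e, e), 0))))   [R7 at ε]
2. cons(0, cons(pair(0, e), q(pair(cons(e, e), 0))))  →  cons(0, cons(pair(0, e), cons(0, 0)))   [R7 at 2.2]

Reduce t₂ = q(cons(cons(pair(0, e), q(pair(cons(e, e), 0))), cons(e, e))):
1. q(cons(cons(pair(0, e), q(pair(cons(e, e), 0))), cons(e, e)))  →  cons(0, cons(pair(0, e), q(pair(cons(e, e), 0))))   [R5 at ε]
2. cons(0, cons(pair(0, e), q(pair(cons(e, e), 0))))  →  cons(0, cons(pair(0, e), cons(0, 0)))   [R7 at 2.2]

yes — NF(t₁) = cons(0, cons(pair(0, e), cons(0, 0))), NF(t₂) = cons(0, cons(pair(0, e), cons(0, 0)))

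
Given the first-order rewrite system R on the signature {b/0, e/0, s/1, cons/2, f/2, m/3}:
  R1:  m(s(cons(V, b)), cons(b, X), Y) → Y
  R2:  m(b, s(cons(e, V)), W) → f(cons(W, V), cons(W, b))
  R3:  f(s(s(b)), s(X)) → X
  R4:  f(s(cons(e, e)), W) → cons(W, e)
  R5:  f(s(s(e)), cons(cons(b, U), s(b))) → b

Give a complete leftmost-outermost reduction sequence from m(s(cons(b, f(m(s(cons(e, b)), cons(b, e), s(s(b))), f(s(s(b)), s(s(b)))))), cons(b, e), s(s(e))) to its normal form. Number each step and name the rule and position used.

s(s(e))

1. m(s(cons(b, f(m(s(cons(e, b)), cons(b, e), s(s(b))), f(s(s(b)), s(s(b)))))), cons(b, e), s(s(e)))  →  m(s(cons(b, f(s(s(b)), f(s(s(b)), s(s(b)))))), cons(b, e), s(s(e)))   [R1 at 1.1.2.1]
2. m(s(cons(b, f(s(s(b)), f(s(s(b)), s(s(b)))))), cons(b, e), s(s(e)))  →  m(s(cons(b, f(s(s(b)), s(b)))), cons(b, e), s(s(e)))   [R3 at 1.1.2.2]
3. m(s(cons(b, f(s(s(b)), s(b)))), cons(b, e), s(s(e)))  →  m(s(cons(b, b)), cons(b, e), s(s(e)))   [R3 at 1.1.2]
4. m(s(cons(b, b)), cons(b, e), s(s(e)))  →  s(s(e))   [R1 at ε]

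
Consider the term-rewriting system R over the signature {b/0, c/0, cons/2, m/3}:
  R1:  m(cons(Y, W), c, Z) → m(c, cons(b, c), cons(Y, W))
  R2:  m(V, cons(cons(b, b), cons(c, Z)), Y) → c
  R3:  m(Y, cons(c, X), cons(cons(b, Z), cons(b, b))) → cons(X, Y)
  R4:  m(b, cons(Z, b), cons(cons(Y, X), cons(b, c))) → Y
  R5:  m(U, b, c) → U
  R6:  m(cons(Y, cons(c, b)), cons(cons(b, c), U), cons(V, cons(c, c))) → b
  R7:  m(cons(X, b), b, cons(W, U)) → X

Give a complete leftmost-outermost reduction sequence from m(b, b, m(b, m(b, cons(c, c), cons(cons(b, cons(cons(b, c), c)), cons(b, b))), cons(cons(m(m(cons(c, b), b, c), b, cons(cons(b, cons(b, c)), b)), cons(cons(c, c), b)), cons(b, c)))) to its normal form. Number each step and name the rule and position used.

1. m(b, b, m(b, m(b, cons(c, c), cons(cons(b, cons(cons(b, c), c)), cons(b, b))), cons(cons(m(m(cons(c, b), b, c), b, cons(cons(b, cons(b, c)), b)), cons(cons(c, c), b)), cons(b, c))))  →  m(b, b, m(b, cons(c, b), cons(cons(m(m(cons(c, b), b, c), b, cons(cons(b, cons(b, c)), b)), cons(cons(c, c), b)), cons(b, c))))   [R3 at 3.2]
2. m(b, b, m(b, cons(c, b), cons(cons(m(m(cons(c, b), b, c), b, cons(cons(b, cons(b, c)), b)), cons(cons(c, c), b)), cons(b, c))))  →  m(b, b, m(m(cons(c, b), b, c), b, cons(cons(b, cons(b, c)), b)))   [R4 at 3]
3. m(b, b, m(m(cons(c, b), b, c), b, cons(cons(b, cons(b, c)), b)))  →  m(b, b, m(cons(c, b), b, cons(cons(b, cons(b, c)), b)))   [R5 at 3.1]
4. m(b, b, m(cons(c, b), b, cons(cons(b, cons(b, c)), b)))  →  m(b, b, c)   [R7 at 3]
5. m(b, b, c)  →  b   [R5 at ε]

b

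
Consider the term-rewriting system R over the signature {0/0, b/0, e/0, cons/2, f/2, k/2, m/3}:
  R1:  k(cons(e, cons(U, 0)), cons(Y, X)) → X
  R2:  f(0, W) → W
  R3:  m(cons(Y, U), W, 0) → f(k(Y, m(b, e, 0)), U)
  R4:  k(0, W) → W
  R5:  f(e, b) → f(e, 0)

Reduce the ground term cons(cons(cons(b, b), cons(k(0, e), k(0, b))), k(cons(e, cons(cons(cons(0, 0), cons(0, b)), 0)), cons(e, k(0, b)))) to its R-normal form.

1. cons(cons(cons(b, b), cons(k(0, e), k(0, b))), k(cons(e, cons(cons(cons(0, 0), cons(0, b)), 0)), cons(e, k(0, b))))  →  cons(cons(cons(b, b), cons(e, k(0, b))), k(cons(e, cons(cons(cons(0, 0), cons(0, b)), 0)), cons(e, k(0, b))))   [R4 at 1.2.1]
2. cons(cons(cons(b, b), cons(e, k(0, b))), k(cons(e, cons(cons(cons(0, 0), cons(0, b)), 0)), cons(e, k(0, b))))  →  cons(cons(cons(b, b), cons(e, b)), k(cons(e, cons(cons(cons(0, 0), cons(0, b)), 0)), cons(e, k(0, b))))   [R4 at 1.2.2]
3. cons(cons(cons(b, b), cons(e, b)), k(cons(e, cons(cons(cons(0, 0), cons(0, b)), 0)), cons(e, k(0, b))))  →  cons(cons(cons(b, b), cons(e, b)), k(0, b))   [R1 at 2]
4. cons(cons(cons(b, b), cons(e, b)), k(0, b))  →  cons(cons(cons(b, b), cons(e, b)), b)   [R4 at 2]

cons(cons(cons(b, b), cons(e, b)), b)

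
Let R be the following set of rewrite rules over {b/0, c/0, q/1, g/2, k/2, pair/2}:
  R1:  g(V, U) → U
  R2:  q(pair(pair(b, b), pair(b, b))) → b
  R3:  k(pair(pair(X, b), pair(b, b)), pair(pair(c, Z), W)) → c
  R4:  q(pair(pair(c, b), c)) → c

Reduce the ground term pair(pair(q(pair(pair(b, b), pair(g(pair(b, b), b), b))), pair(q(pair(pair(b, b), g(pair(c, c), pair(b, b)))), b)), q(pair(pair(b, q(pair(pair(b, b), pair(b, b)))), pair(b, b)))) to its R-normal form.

1. pair(pair(q(pair(pair(b, b), pair(g(pair(b, b), b), b))), pair(q(pair(pair(b, b), g(pair(c, c), pair(b, b)))), b)), q(pair(pair(b, q(pair(pair(b, b), pair(b, b)))), pair(b, b))))  →  pair(pair(q(pair(pair(b, b), pair(b, b))), pair(q(pair(pair(b, b), g(pair(c, c), pair(b, b)))), b)), q(pair(pair(b, q(pair(pair(b, b), pair(b, b)))), pair(b, b))))   [R1 at 1.1.1.2.1]
2. pair(pair(q(pair(pair(b, b), pair(b, b))), pair(q(pair(pair(b, b), g(pair(c, c), pair(b, b)))), b)), q(pair(pair(b, q(pair(pair(b, b), pair(b, b)))), pair(b, b))))  →  pair(pair(b, pair(q(pair(pair(b, b), g(pair(c, c), pair(b, b)))), b)), q(pair(pair(b, q(pair(pair(b, b), pair(b, b)))), pair(b, b))))   [R2 at 1.1]
3. pair(pair(b, pair(q(pair(pair(b, b), g(pair(c, c), pair(b, b)))), b)), q(pair(pair(b, q(pair(pair(b, b), pair(b, b)))), pair(b, b))))  →  pair(pair(b, pair(q(pair(pair(b, b), pair(b, b))), b)), q(pair(pair(b, q(pair(pair(b, b), pair(b, b)))), pair(b, b))))   [R1 at 1.2.1.1.2]
4. pair(pair(b, pair(q(pair(pair(b, b), pair(b, b))), b)), q(pair(pair(b, q(pair(pair(b, b), pair(b, b)))), pair(b, b))))  →  pair(pair(b, pair(b, b)), q(pair(pair(b, q(pair(pair(b, b), pair(b, b)))), pair(b, b))))   [R2 at 1.2.1]
5. pair(pair(b, pair(b, b)), q(pair(pair(b, q(pair(pair(b, b), pair(b, b)))), pair(b, b))))  →  pair(pair(b, pair(b, b)), q(pair(pair(b, b), pair(b, b))))   [R2 at 2.1.1.2]
6. pair(pair(b, pair(b, b)), q(pair(pair(b, b), pair(b, b))))  →  pair(pair(b, pair(b, b)), b)   [R2 at 2]

pair(pair(b, pair(b, b)), b)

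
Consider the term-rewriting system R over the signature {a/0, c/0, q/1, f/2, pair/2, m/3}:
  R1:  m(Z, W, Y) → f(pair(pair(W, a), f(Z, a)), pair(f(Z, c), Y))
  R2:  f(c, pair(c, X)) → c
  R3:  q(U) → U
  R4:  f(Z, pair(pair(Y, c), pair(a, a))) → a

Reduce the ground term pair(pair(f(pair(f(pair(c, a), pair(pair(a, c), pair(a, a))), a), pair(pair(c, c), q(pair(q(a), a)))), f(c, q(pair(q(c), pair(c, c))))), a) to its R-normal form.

1. pair(pair(f(pair(f(pair(c, a), pair(pair(a, c), pair(a, a))), a), pair(pair(c, c), q(pair(q(a), a)))), f(c, q(pair(q(c), pair(c, c))))), a)  →  pair(pair(f(pair(a, a), pair(pair(c, c), q(pair(q(a), a)))), f(c, q(pair(q(c), pair(c, c))))), a)   [R4 at 1.1.1.1]
2. pair(pair(f(pair(a, a), pair(pair(c, c), q(pair(q(a), a)))), f(c, q(pair(q(c), pair(c, c))))), a)  →  pair(pair(f(pair(a, a), pair(pair(c, c), pair(q(a), a))), f(c, q(pair(q(c), pair(c, c))))), a)   [R3 at 1.1.2.2]
3. pair(pair(f(pair(a, a), pair(pair(c, c), pair(q(a), a))), f(c, q(pair(q(c), pair(c, c))))), a)  →  pair(pair(f(pair(a, a), pair(pair(c, c), pair(a, a))), f(c, q(pair(q(c), pair(c, c))))), a)   [R3 at 1.1.2.2.1]
4. pair(pair(f(pair(a, a), pair(pair(c, c), pair(a, a))), f(c, q(pair(q(c), pair(c, c))))), a)  →  pair(pair(a, f(c, q(pair(q(c), pair(c, c))))), a)   [R4 at 1.1]
5. pair(pair(a, f(c, q(pair(q(c), pair(c, c))))), a)  →  pair(pair(a, f(c, pair(q(c), pair(c, c)))), a)   [R3 at 1.2.2]
6. pair(pair(a, f(c, pair(q(c), pair(c, c)))), a)  →  pair(pair(a, f(c, pair(c, pair(c, c)))), a)   [R3 at 1.2.2.1]
7. pair(pair(a, f(c, pair(c, pair(c, c)))), a)  →  pair(pair(a, c), a)   [R2 at 1.2]

pair(pair(a, c), a)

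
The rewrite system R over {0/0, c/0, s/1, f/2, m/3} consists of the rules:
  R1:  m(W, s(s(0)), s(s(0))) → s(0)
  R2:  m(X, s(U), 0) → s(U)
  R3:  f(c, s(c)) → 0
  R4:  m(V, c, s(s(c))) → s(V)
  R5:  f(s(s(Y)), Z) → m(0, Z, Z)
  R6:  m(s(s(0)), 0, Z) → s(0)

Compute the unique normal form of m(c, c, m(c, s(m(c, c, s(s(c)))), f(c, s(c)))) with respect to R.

s(c)

1. m(c, c, m(c, s(m(c, c, s(s(c)))), f(c, s(c))))  →  m(c, c, m(c, s(s(c)), f(c, s(c))))   [R4 at 3.2.1]
2. m(c, c, m(c, s(s(c)), f(c, s(c))))  →  m(c, c, m(c, s(s(c)), 0))   [R3 at 3.3]
3. m(c, c, m(c, s(s(c)), 0))  →  m(c, c, s(s(c)))   [R2 at 3]
4. m(c, c, s(s(c)))  →  s(c)   [R4 at ε]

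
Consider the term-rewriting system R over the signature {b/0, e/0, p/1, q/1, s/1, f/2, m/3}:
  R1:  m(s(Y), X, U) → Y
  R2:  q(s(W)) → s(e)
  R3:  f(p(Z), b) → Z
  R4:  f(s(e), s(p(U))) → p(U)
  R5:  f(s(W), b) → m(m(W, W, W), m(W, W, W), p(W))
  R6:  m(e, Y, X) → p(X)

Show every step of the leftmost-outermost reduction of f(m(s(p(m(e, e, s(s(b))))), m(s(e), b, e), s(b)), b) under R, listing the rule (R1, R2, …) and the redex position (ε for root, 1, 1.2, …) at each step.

1. f(m(s(p(m(e, e, s(s(b))))), m(s(e), b, e), s(b)), b)  →  f(p(m(e, e, s(s(b)))), b)   [R1 at 1]
2. f(p(m(e, e, s(s(b)))), b)  →  m(e, e, s(s(b)))   [R3 at ε]
3. m(e, e, s(s(b)))  →  p(s(s(b)))   [R6 at ε]

p(s(s(b)))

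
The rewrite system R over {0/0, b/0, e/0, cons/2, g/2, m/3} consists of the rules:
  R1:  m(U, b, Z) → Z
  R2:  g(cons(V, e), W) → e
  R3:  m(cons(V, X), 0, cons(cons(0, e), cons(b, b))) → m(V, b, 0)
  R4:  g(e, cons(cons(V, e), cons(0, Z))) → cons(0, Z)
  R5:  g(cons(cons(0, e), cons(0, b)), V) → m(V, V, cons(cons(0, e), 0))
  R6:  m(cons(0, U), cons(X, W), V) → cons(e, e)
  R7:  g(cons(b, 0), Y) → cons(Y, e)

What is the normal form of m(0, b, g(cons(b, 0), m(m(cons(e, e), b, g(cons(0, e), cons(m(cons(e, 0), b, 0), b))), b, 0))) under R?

cons(0, e)

1. m(0, b, g(cons(b, 0), m(m(cons(e, e), b, g(cons(0, e), cons(m(cons(e, 0), b, 0), b))), b, 0)))  →  g(cons(b, 0), m(m(cons(e, e), b, g(cons(0, e), cons(m(cons(e, 0), b, 0), b))), b, 0))   [R1 at ε]
2. g(cons(b, 0), m(m(cons(e, e), b, g(cons(0, e), cons(m(cons(e, 0), b, 0), b))), b, 0))  →  cons(m(m(cons(e, e), b, g(cons(0, e), cons(m(cons(e, 0), b, 0), b))), b, 0), e)   [R7 at ε]
3. cons(m(m(cons(e, e), b, g(cons(0, e), cons(m(cons(e, 0), b, 0), b))), b, 0), e)  →  cons(0, e)   [R1 at 1]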